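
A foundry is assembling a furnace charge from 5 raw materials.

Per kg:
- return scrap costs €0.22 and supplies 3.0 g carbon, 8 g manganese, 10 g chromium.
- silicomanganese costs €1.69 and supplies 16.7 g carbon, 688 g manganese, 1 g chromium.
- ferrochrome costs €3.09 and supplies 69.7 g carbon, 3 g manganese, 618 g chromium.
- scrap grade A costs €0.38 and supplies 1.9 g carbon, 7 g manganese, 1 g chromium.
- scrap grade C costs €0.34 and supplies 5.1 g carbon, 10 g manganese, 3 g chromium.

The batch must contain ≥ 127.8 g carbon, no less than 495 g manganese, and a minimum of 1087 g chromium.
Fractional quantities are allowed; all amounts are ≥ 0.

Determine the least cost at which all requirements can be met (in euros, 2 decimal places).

€6.63

Let x1 = kg of return scrap, x2 = kg of silicomanganese, x3 = kg of ferrochrome, x4 = kg of scrap grade A, x5 = kg of scrap grade C.
Minimize 0.22x1 + 1.69x2 + 3.09x3 + 0.38x4 + 0.34x5 s.t.:
  3x1 + 16.7x2 + 69.7x3 + 1.9x4 + 5.1x5 ≥ 127.8   (carbon)
  8x1 + 688x2 + 3x3 + 7x4 + 10x5 ≥ 495   (manganese)
  10x1 + 1x2 + 618x3 + 1x4 + 3x5 ≥ 1087   (chromium)
  x1, x2, x3, x4, x5 ≥ 0.
The optimal basis is {silicomanganese, ferrochrome}; return scrap, scrap grade A, scrap grade C drop out. There the manganese and chromium constraints are tight.
Solving gives x2 = 0.71181, x3 = 1.7577.
Hence cost = 1.69·0.71181 + 3.09·1.7577 = €6.6343.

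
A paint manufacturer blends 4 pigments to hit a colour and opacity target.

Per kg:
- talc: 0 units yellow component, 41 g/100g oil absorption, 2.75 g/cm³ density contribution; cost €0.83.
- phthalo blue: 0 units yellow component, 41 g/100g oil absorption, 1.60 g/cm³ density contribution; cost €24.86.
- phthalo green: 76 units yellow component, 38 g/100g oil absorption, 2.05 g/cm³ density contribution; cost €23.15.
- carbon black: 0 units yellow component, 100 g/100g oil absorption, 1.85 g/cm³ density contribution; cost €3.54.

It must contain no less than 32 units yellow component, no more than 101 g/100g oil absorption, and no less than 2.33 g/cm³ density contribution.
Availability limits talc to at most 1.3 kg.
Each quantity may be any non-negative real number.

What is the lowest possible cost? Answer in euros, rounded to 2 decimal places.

Let x1 = kg of talc, x2 = kg of phthalo blue, x3 = kg of phthalo green, x4 = kg of carbon black.
Minimise 0.83x1 + 24.86x2 + 23.15x3 + 3.54x4 subject to:
  76x3 ≥ 32   (yellow component)
  41x1 + 41x2 + 38x3 + 100x4 ≤ 101   (oil absorption)
  2.75x1 + 1.6x2 + 2.05x3 + 1.85x4 ≥ 2.33   (density contribution)
  x1 ≤ 1.3
  x1, x2, x3, x4 ≥ 0.
The minimum-cost mix takes nothing from phthalo blue, carbon black — only talc, phthalo green. The yellow component and density contribution requirements are met with equality.
Optimal quantities: talc = 0.5334 kg, phthalo green = 0.4211 kg.
Objective = 0.83·0.5334 + 23.15·0.4211 = 10.1912.

€10.19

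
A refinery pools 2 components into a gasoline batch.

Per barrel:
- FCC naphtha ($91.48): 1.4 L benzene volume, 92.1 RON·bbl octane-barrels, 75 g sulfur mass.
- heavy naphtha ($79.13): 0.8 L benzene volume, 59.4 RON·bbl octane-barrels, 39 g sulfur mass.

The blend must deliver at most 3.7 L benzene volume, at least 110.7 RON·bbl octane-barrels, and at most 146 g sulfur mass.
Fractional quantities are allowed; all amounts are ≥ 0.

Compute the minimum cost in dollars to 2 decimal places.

Treat it as an LP. Let x1 = barrels of FCC naphtha, x2 = barrels of heavy naphtha.
min 91.48x1 + 79.13x2 with:
  1.4x1 + 0.8x2 ≤ 3.7   (benzene volume)
  92.1x1 + 59.4x2 ≥ 110.7   (octane-barrels)
  75x1 + 39x2 ≤ 146   (sulfur mass)
  x1, x2 ≥ 0.
The optimal basis is {FCC naphtha}; heavy naphtha drops out. The octane-barrels requirement is met with equality.
So FCC naphtha = 1.20195 barrels.
Cost = 91.48·1.20195 = 109.9544.

$109.95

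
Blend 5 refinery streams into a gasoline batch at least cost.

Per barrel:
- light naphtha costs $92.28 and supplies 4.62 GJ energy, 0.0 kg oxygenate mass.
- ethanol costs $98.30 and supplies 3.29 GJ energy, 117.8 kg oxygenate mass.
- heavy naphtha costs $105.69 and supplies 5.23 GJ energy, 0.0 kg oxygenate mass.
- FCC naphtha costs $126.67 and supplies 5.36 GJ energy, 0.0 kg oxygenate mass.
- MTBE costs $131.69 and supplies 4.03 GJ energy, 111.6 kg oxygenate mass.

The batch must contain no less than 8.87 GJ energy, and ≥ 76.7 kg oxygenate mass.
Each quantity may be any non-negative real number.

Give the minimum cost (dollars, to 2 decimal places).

$198.39

Set it up as a linear program. Let x1 = barrels of light naphtha, x2 = barrels of ethanol, x3 = barrels of heavy naphtha, x4 = barrels of FCC naphtha, x5 = barrels of MTBE.
min 92.28x1 + 98.3x2 + 105.69x3 + 126.67x4 + 131.69x5 with:
  4.62x1 + 3.29x2 + 5.23x3 + 5.36x4 + 4.03x5 ≥ 8.87   (energy)
  117.8x2 + 111.6x5 ≥ 76.7   (oxygenate mass)
  x1, x2, x3, x4, x5 ≥ 0.
The minimum-cost mix takes nothing from heavy naphtha, FCC naphtha, MTBE — only light naphtha, ethanol. Binding constraints: energy and oxygenate mass.
Optimal quantities: light naphtha = 1.45625 barrels, ethanol = 0.651104 barrels.
Cost = 92.28·1.45625 + 98.3·0.651104 = 198.3863.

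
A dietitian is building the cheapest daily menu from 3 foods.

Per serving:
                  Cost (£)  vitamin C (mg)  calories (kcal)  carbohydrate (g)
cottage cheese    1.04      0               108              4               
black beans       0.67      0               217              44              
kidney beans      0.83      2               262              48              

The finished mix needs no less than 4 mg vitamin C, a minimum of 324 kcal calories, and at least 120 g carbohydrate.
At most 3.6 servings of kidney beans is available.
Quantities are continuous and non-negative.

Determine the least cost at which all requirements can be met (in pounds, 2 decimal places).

Set it up as a linear program. Let x1 = servings of cottage cheese, x2 = servings of black beans, x3 = servings of kidney beans.
min 1.04x1 + 0.67x2 + 0.83x3 subject to:
  2x3 ≥ 4   (vitamin C)
  108x1 + 217x2 + 262x3 ≥ 324   (calories)
  4x1 + 44x2 + 48x3 ≥ 120   (carbohydrate)
  x3 ≤ 3.6
  x1, x2, x3 ≥ 0.
The minimum-cost mix takes nothing from cottage cheese — only black beans, kidney beans. The vitamin C and carbohydrate requirements are met with equality.
That vertex is x2 = 0.5455, x3 = 2.
Total cost: 0.67·0.5455 + 0.83·2 = 2.0255.

£2.03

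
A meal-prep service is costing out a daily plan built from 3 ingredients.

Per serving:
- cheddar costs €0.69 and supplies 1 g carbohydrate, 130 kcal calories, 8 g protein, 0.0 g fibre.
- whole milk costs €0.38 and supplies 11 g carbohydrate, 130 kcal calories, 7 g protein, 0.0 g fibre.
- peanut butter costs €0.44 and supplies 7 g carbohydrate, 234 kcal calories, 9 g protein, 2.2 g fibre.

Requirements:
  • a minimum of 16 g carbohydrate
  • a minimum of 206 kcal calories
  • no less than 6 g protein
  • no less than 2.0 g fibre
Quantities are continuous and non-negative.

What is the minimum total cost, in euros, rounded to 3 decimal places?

€0.733

Let x1 = servings of cheddar, x2 = servings of whole milk, x3 = servings of peanut butter.
min 0.69x1 + 0.38x2 + 0.44x3 with:
  1x1 + 11x2 + 7x3 ≥ 16   (carbohydrate)
  130x1 + 130x2 + 234x3 ≥ 206   (calories)
  8x1 + 7x2 + 9x3 ≥ 6   (protein)
  2.2x3 ≥ 2   (fibre)
  x1, x2, x3 ≥ 0.
At the optimum only whole milk, peanut butter are positive (cheddar = 0). There the carbohydrate and fibre constraints are tight.
Optimal quantities: whole milk = 0.876 servings, peanut butter = 0.9091 servings.
Objective = 0.38·0.876 + 0.44·0.9091 = 0.73288.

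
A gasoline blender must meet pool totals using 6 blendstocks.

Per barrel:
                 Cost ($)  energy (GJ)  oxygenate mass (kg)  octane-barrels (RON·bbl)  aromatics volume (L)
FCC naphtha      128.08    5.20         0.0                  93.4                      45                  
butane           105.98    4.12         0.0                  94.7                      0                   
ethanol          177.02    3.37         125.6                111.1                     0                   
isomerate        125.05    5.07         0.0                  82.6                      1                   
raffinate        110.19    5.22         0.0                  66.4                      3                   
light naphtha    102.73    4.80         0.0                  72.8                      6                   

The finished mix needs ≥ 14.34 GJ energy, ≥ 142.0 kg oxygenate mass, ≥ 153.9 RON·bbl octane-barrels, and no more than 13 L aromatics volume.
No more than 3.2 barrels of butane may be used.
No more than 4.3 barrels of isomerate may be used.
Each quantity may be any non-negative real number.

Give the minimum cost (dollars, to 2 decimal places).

$422.41

Let x1 = barrels of FCC naphtha, x2 = barrels of butane, x3 = barrels of ethanol, x4 = barrels of isomerate, x5 = barrels of raffinate, x6 = barrels of light naphtha.
Minimise 128.08x1 + 105.98x2 + 177.02x3 + 125.05x4 + 110.19x5 + 102.73x6 s.t.:
  5.2x1 + 4.12x2 + 3.37x3 + 5.07x4 + 5.22x5 + 4.8x6 ≥ 14.34   (energy)
  125.6x3 ≥ 142   (oxygenate mass)
  93.4x1 + 94.7x2 + 111.1x3 + 82.6x4 + 66.4x5 + 72.8x6 ≥ 153.9   (octane-barrels)
  45x1 + 1x4 + 3x5 + 6x6 ≤ 13   (aromatics volume)
  x2 ≤ 3.2
  x4 ≤ 4.3
  x1, x2, x3, x4, x5, x6 ≥ 0.
The optimal basis is {ethanol, raffinate}; FCC naphtha, butane, isomerate, light naphtha drop out. The energy and oxygenate mass requirements are met with equality.
That vertex is x3 = 1.1306, x5 = 2.0172.
Hence cost = 177.02·1.1306 + 110.19·2.0172 = $422.4141.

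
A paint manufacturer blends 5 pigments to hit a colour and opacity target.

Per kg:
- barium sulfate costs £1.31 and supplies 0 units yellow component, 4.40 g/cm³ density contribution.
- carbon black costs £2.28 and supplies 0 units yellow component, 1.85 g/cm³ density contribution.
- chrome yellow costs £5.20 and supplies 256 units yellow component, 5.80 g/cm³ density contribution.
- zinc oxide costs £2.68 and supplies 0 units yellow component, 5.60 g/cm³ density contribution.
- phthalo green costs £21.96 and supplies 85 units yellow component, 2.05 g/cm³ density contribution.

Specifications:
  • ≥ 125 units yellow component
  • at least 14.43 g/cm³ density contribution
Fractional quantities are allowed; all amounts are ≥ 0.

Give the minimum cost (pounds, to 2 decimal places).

Treat it as an LP. Let x1 = kg of barium sulfate, x2 = kg of carbon black, x3 = kg of chrome yellow, x4 = kg of zinc oxide, x5 = kg of phthalo green.
min 1.31x1 + 2.28x2 + 5.2x3 + 2.68x4 + 21.96x5 s.t.:
  256x3 + 85x5 ≥ 125   (yellow component)
  4.4x1 + 1.85x2 + 5.8x3 + 5.6x4 + 2.05x5 ≥ 14.43   (density contribution)
  x1, x2, x3, x4, x5 ≥ 0.
At the optimum only barium sulfate, chrome yellow are positive (carbon black, zinc oxide, phthalo green = 0). There the yellow component and density contribution constraints are tight.
That vertex is x1 = 2.636, x3 = 0.4883.
Objective = 1.31·2.636 + 5.2·0.4883 = 5.9923.

£5.99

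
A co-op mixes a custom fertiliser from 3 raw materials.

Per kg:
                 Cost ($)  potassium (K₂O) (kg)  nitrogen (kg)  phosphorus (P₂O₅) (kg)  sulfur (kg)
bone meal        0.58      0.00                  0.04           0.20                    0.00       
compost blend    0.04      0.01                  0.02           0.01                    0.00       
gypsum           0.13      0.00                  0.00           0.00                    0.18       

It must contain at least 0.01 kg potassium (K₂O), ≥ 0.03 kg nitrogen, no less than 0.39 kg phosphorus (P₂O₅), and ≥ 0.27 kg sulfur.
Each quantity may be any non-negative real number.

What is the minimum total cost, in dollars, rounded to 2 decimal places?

$1.34

Let x1 = kg of bone meal, x2 = kg of compost blend, x3 = kg of gypsum.
min 0.58x1 + 0.04x2 + 0.13x3 s.t.:
  0.01x2 ≥ 0.01   (potassium (K₂O))
  0.04x1 + 0.02x2 ≥ 0.03   (nitrogen)
  0.2x1 + 0.01x2 ≥ 0.39   (phosphorus (P₂O₅))
  0.18x3 ≥ 0.27   (sulfur)
  x1, x2, x3 ≥ 0.
The optimal mix uses every input. Binding constraints: potassium (K₂O), phosphorus (P₂O₅), sulfur.
That vertex is x1 = 1.9, x2 = 1, x3 = 1.5.
Hence cost = 0.58·1.9 + 0.04·1 + 0.13·1.5 = $1.3370.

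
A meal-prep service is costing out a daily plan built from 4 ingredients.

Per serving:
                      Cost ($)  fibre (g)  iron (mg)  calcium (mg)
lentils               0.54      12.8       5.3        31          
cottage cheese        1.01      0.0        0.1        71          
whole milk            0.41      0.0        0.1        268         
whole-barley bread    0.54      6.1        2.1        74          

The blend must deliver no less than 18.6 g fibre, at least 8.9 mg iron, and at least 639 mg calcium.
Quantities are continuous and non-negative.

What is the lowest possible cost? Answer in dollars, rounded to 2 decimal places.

Set it up as a linear program. Let x1 = servings of lentils, x2 = servings of cottage cheese, x3 = servings of whole milk, x4 = servings of whole-barley bread.
min 0.54x1 + 1.01x2 + 0.41x3 + 0.54x4 with:
  12.8x1 + 6.1x4 ≥ 18.6   (fibre)
  5.3x1 + 0.1x2 + 0.1x3 + 2.1x4 ≥ 8.9   (iron)
  31x1 + 71x2 + 268x3 + 74x4 ≥ 639   (calcium)
  x1, x2, x3, x4 ≥ 0.
At the optimum only lentils, whole milk are positive (cottage cheese, whole-barley bread = 0). Binding constraints: iron and calcium.
That vertex is x1 = 1.638, x3 = 2.195.
Hence cost = 0.54·1.638 + 0.41·2.195 = $1.7845.

$1.78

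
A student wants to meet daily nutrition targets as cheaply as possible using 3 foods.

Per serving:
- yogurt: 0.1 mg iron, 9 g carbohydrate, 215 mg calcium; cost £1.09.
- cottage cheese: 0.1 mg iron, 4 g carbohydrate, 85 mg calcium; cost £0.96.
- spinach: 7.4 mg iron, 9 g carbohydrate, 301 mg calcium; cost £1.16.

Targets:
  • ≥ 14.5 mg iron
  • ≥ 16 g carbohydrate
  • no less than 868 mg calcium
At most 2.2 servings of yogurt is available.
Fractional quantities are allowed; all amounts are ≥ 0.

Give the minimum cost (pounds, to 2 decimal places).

Let x1 = servings of yogurt, x2 = servings of cottage cheese, x3 = servings of spinach.
Minimise 1.09x1 + 0.96x2 + 1.16x3 s.t.:
  0.1x1 + 0.1x2 + 7.4x3 ≥ 14.5   (iron)
  9x1 + 4x2 + 9x3 ≥ 16   (carbohydrate)
  215x1 + 85x2 + 301x3 ≥ 868   (calcium)
  x1 ≤ 2.2
  x1, x2, x3 ≥ 0.
The minimum-cost mix takes nothing from yogurt, cottage cheese — only spinach. Binding constraint: calcium.
So spinach = 2.884 servings.
Cost = 1.16·2.884 = 3.3454.

£3.35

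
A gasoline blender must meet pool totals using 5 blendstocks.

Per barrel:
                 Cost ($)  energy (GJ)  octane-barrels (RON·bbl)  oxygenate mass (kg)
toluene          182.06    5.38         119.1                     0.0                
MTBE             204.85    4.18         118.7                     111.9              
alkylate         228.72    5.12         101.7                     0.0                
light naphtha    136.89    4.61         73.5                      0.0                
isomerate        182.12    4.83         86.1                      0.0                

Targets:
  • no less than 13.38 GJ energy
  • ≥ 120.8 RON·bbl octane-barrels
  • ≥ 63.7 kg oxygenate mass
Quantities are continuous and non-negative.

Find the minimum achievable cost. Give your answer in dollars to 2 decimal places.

Treat it as an LP. Let x1 = barrels of toluene, x2 = barrels of MTBE, x3 = barrels of alkylate, x4 = barrels of light naphtha, x5 = barrels of isomerate.
min 182.06x1 + 204.85x2 + 228.72x3 + 136.89x4 + 182.12x5 with:
  5.38x1 + 4.18x2 + 5.12x3 + 4.61x4 + 4.83x5 ≥ 13.38   (energy)
  119.1x1 + 118.7x2 + 101.7x3 + 73.5x4 + 86.1x5 ≥ 120.8   (octane-barrels)
  111.9x2 ≥ 63.7   (oxygenate mass)
  x1, x2, x3, x4, x5 ≥ 0.
At the optimum only MTBE, light naphtha are positive (toluene, alkylate, isomerate = 0). There the energy and oxygenate mass constraints are tight.
So MTBE = 0.56926 barrels, light naphtha = 2.3862 barrels.
Objective = 204.85·0.56926 + 136.89·2.3862 = 443.2598.

$443.26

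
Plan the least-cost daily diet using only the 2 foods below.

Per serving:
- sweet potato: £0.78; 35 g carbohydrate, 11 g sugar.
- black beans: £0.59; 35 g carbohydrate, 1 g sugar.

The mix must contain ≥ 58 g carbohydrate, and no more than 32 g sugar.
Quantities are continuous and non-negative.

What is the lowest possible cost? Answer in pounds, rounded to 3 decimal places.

£0.978

Set it up as a linear program. Let x1 = servings of sweet potato, x2 = servings of black beans.
Minimise 0.78x1 + 0.59x2 subject to:
  35x1 + 35x2 ≥ 58   (carbohydrate)
  11x1 + 1x2 ≤ 32   (sugar)
  x1, x2 ≥ 0.
The optimal basis is {black beans}; sweet potato drops out. Binding constraint: carbohydrate.
Optimal quantities: black beans = 1.657 servings.
Total cost: 0.59·1.657 = 0.97763.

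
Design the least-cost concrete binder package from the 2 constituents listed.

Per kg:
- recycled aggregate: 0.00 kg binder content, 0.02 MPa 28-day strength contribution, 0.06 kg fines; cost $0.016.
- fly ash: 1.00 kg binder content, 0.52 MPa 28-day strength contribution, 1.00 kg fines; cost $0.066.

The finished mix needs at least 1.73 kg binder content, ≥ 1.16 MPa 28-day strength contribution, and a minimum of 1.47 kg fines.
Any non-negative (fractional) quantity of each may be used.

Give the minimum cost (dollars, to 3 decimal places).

$0.147

This is a linear program. Let x1 = kg of recycled aggregate, x2 = kg of fly ash.
Minimize 0.016x1 + 0.066x2 s.t.:
  1x2 ≥ 1.73   (binder content)
  0.02x1 + 0.52x2 ≥ 1.16   (28-day strength contribution)
  0.06x1 + 1x2 ≥ 1.47   (fines)
  x1, x2 ≥ 0.
The cheapest feasible vertex uses only fly ash; recycled aggregate is not used. There the 28-day strength contribution constraint is tight.
Optimal quantities: fly ash = 2.231 kg.
Objective = 0.066·2.231 = 0.14725.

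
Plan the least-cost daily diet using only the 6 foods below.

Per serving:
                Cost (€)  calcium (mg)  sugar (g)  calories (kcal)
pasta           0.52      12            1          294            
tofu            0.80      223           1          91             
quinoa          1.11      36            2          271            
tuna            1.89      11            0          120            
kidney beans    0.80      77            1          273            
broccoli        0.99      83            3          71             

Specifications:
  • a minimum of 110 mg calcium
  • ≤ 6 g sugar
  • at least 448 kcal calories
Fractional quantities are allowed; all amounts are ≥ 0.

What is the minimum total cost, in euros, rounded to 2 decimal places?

€1.06

This is a linear program. Let x1 = servings of pasta, x2 = servings of tofu, x3 = servings of quinoa, x4 = servings of tuna, x5 = servings of kidney beans, x6 = servings of broccoli.
Minimise 0.52x1 + 0.8x2 + 1.11x3 + 1.89x4 + 0.8x5 + 0.99x6 with:
  12x1 + 223x2 + 36x3 + 11x4 + 77x5 + 83x6 ≥ 110   (calcium)
  1x1 + 1x2 + 2x3 + 1x5 + 3x6 ≤ 6   (sugar)
  294x1 + 91x2 + 271x3 + 120x4 + 273x5 + 71x6 ≥ 448   (calories)
  x1, x2, x3, x4, x5, x6 ≥ 0.
The minimum-cost mix takes nothing from quinoa, tuna, kidney beans, broccoli — only pasta, tofu. Binding constraints: calcium and calories.
So pasta = 1.394 servings, tofu = 0.4182 servings.
Objective = 0.52·1.394 + 0.8·0.4182 = 1.0594.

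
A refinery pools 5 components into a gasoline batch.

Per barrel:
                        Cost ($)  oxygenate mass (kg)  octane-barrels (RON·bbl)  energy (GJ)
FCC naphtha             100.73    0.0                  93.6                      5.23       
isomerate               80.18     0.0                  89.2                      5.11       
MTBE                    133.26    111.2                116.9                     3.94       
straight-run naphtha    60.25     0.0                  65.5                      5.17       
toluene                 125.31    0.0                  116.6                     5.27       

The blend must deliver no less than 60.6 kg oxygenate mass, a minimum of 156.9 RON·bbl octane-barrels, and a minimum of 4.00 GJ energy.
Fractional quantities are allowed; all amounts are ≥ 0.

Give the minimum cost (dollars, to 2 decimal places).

Treat it as an LP. Let x1 = barrels of FCC naphtha, x2 = barrels of isomerate, x3 = barrels of MTBE, x4 = barrels of straight-run naphtha, x5 = barrels of toluene.
Minimize 100.73x1 + 80.18x2 + 133.26x3 + 60.25x4 + 125.31x5 subject to:
  111.2x3 ≥ 60.6   (oxygenate mass)
  93.6x1 + 89.2x2 + 116.9x3 + 65.5x4 + 116.6x5 ≥ 156.9   (octane-barrels)
  5.23x1 + 5.11x2 + 3.94x3 + 5.17x4 + 5.27x5 ≥ 4   (energy)
  x1, x2, x3, x4, x5 ≥ 0.
The minimum-cost mix takes nothing from FCC naphtha, straight-run naphtha, toluene — only isomerate, MTBE. There the oxygenate mass and octane-barrels constraints are tight.
So isomerate = 1.0448 barrels, MTBE = 0.54496 barrels.
Hence cost = 80.18·1.0448 + 133.26·0.54496 = $156.3934.

$156.39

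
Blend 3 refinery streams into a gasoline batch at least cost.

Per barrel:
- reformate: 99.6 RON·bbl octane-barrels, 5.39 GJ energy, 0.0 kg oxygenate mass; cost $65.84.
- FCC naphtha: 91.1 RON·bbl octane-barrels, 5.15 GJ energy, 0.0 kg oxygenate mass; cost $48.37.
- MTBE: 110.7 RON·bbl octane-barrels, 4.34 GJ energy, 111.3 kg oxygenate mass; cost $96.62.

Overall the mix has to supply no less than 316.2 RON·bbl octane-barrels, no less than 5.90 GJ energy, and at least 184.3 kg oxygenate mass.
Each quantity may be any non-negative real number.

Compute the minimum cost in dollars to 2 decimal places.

Treat it as an LP. Let x1 = barrels of reformate, x2 = barrels of FCC naphtha, x3 = barrels of MTBE.
min 65.84x1 + 48.37x2 + 96.62x3 s.t.:
  99.6x1 + 91.1x2 + 110.7x3 ≥ 316.2   (octane-barrels)
  5.39x1 + 5.15x2 + 4.34x3 ≥ 5.9   (energy)
  111.3x3 ≥ 184.3   (oxygenate mass)
  x1, x2, x3 ≥ 0.
The optimal basis is {FCC naphtha, MTBE}; reformate drops out. There the octane-barrels and oxygenate mass constraints are tight.
That vertex is x2 = 1.45877, x3 = 1.65588.
Total cost: 48.37·1.45877 + 96.62·1.65588 = 230.5518.

$230.55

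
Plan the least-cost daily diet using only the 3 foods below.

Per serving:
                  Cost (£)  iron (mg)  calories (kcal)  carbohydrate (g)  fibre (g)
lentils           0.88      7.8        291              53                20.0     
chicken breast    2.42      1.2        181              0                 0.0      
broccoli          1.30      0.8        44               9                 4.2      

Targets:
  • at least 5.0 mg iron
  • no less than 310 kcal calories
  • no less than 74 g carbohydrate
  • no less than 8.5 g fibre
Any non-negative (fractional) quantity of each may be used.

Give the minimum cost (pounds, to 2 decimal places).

Set it up as a linear program. Let x1 = servings of lentils, x2 = servings of chicken breast, x3 = servings of broccoli.
min 0.88x1 + 2.42x2 + 1.3x3 with:
  7.8x1 + 1.2x2 + 0.8x3 ≥ 5   (iron)
  291x1 + 181x2 + 44x3 ≥ 310   (calories)
  53x1 + 9x3 ≥ 74   (carbohydrate)
  20x1 + 4.2x3 ≥ 8.5   (fibre)
  x1, x2, x3 ≥ 0.
The optimal basis is {lentils}; chicken breast, broccoli drop out. There the carbohydrate constraint is tight.
Solving gives x1 = 1.396.
Hence cost = 0.88·1.396 = £1.2285.

£1.23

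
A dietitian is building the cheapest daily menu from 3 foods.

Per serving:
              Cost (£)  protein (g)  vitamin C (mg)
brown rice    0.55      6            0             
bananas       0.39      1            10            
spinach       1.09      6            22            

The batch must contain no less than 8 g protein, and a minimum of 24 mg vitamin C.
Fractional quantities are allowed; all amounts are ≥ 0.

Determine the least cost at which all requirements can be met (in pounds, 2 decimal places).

Treat it as an LP. Let x1 = servings of brown rice, x2 = servings of bananas, x3 = servings of spinach.
Minimise 0.55x1 + 0.39x2 + 1.09x3 with:
  6x1 + 1x2 + 6x3 ≥ 8   (protein)
  10x2 + 22x3 ≥ 24   (vitamin C)
  x1, x2, x3 ≥ 0.
The minimum-cost mix takes nothing from bananas — only brown rice, spinach. The protein and vitamin C requirements are met with equality.
Optimal quantities: brown rice = 0.2424 servings, spinach = 1.091 servings.
Objective = 0.55·0.2424 + 1.09·1.091 = 1.3225.

£1.32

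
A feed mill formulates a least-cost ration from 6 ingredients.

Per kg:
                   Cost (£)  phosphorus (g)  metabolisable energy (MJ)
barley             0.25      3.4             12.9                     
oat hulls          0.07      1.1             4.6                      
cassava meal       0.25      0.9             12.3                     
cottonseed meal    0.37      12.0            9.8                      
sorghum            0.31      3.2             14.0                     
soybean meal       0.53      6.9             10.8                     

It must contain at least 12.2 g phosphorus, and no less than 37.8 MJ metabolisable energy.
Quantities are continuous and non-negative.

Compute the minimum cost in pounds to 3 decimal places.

£0.648

Let x1 = kg of barley, x2 = kg of oat hulls, x3 = kg of cassava meal, x4 = kg of cottonseed meal, x5 = kg of sorghum, x6 = kg of soybean meal.
Minimise 0.25x1 + 0.07x2 + 0.25x3 + 0.37x4 + 0.31x5 + 0.53x6 s.t.:
  3.4x1 + 1.1x2 + 0.9x3 + 12x4 + 3.2x5 + 6.9x6 ≥ 12.2   (phosphorus)
  12.9x1 + 4.6x2 + 12.3x3 + 9.8x4 + 14x5 + 10.8x6 ≥ 37.8   (metabolisable energy)
  x1, x2, x3, x4, x5, x6 ≥ 0.
At the optimum only oat hulls, cottonseed meal are positive (barley, cassava meal, sorghum, soybean meal = 0). The phosphorus and metabolisable energy requirements are met with equality.
Solving gives x2 = 7.52, x4 = 0.3273.
Objective = 0.07·7.52 + 0.37·0.3273 = 0.647501.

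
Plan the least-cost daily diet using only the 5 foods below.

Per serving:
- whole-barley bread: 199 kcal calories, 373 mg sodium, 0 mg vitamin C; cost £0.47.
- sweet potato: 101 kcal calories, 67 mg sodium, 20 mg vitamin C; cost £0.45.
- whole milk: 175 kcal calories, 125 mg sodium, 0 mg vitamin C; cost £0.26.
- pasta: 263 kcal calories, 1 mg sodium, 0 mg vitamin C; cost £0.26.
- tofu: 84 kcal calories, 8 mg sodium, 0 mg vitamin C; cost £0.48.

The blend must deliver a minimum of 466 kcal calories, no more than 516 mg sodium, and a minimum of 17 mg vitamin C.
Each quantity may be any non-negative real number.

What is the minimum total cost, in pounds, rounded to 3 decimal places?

£0.758

Let x1 = servings of whole-barley bread, x2 = servings of sweet potato, x3 = servings of whole milk, x4 = servings of pasta, x5 = servings of tofu.
Minimise 0.47x1 + 0.45x2 + 0.26x3 + 0.26x4 + 0.48x5 s.t.:
  199x1 + 101x2 + 175x3 + 263x4 + 84x5 ≥ 466   (calories)
  373x1 + 67x2 + 125x3 + 1x4 + 8x5 ≤ 516   (sodium)
  20x2 ≥ 17   (vitamin C)
  x1, x2, x3, x4, x5 ≥ 0.
The optimal basis is {sweet potato, pasta}; whole-barley bread, whole milk, tofu drop out. There the calories and vitamin C constraints are tight.
That vertex is x2 = 0.85, x4 = 1.445.
Hence cost = 0.45·0.85 + 0.26·1.445 = £0.75820.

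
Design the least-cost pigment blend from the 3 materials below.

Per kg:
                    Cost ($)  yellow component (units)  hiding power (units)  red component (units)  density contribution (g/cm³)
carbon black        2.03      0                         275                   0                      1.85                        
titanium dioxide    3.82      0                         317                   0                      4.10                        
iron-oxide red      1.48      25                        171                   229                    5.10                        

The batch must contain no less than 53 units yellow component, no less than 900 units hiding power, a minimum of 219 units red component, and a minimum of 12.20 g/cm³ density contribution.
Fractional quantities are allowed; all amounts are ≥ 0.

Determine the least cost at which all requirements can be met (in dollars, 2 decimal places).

Treat it as an LP. Let x1 = kg of carbon black, x2 = kg of titanium dioxide, x3 = kg of iron-oxide red.
Minimise 2.03x1 + 3.82x2 + 1.48x3 with:
  25x3 ≥ 53   (yellow component)
  275x1 + 317x2 + 171x3 ≥ 900   (hiding power)
  229x3 ≥ 219   (red component)
  1.85x1 + 4.1x2 + 5.1x3 ≥ 12.2   (density contribution)
  x1, x2, x3 ≥ 0.
At the optimum only carbon black, iron-oxide red are positive (titanium dioxide = 0). The yellow component and hiding power requirements are met with equality.
That vertex is x1 = 1.9545, x3 = 2.12.
Objective = 2.03·1.9545 + 1.48·2.12 = 7.1052.

$7.11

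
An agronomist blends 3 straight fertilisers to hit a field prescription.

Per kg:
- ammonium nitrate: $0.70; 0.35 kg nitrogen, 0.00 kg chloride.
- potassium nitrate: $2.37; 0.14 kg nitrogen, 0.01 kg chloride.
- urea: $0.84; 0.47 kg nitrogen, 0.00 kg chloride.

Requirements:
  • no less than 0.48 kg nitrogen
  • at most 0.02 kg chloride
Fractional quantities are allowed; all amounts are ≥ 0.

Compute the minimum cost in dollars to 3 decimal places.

Set it up as a linear program. Let x1 = kg of ammonium nitrate, x2 = kg of potassium nitrate, x3 = kg of urea.
Minimize 0.7x1 + 2.37x2 + 0.84x3 with:
  0.35x1 + 0.14x2 + 0.47x3 ≥ 0.48   (nitrogen)
  0.01x2 ≤ 0.02   (chloride)
  x1, x2, x3 ≥ 0.
The minimum-cost mix takes nothing from ammonium nitrate, potassium nitrate — only urea. Binding constraint: nitrogen.
That vertex is x3 = 1.021.
Hence cost = 0.84·1.021 = $0.85764.

$0.858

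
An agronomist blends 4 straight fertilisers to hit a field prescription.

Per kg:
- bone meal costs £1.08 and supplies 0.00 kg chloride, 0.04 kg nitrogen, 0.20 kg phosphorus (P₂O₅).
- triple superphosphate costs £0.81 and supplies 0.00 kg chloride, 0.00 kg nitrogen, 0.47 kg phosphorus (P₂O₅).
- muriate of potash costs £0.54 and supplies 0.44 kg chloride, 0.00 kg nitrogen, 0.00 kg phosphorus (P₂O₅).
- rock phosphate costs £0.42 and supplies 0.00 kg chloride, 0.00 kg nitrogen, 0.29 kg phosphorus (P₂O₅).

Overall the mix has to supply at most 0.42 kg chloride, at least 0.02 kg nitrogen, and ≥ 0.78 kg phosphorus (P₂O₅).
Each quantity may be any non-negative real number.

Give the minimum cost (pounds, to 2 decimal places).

Treat it as an LP. Let x1 = kg of bone meal, x2 = kg of triple superphosphate, x3 = kg of muriate of potash, x4 = kg of rock phosphate.
Minimize 1.08x1 + 0.81x2 + 0.54x3 + 0.42x4 with:
  0.44x3 ≤ 0.42   (chloride)
  0.04x1 ≥ 0.02   (nitrogen)
  0.2x1 + 0.47x2 + 0.29x4 ≥ 0.78   (phosphorus (P₂O₅))
  x1, x2, x3, x4 ≥ 0.
At the optimum only bone meal, rock phosphate are positive (triple superphosphate, muriate of potash = 0). The nitrogen and phosphorus (P₂O₅) requirements are met with equality.
So bone meal = 0.5 kg, rock phosphate = 2.345 kg.
Cost = 1.08·0.5 + 0.42·2.345 = 1.5249.

£1.52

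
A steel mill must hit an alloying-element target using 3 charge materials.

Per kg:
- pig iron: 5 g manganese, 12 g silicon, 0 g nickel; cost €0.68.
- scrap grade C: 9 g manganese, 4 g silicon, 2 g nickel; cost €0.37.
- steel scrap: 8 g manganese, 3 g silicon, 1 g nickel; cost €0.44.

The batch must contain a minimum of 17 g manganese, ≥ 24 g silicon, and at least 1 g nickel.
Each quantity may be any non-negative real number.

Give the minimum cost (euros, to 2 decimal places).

Let x1 = kg of pig iron, x2 = kg of scrap grade C, x3 = kg of steel scrap.
min 0.68x1 + 0.37x2 + 0.44x3 subject to:
  5x1 + 9x2 + 8x3 ≥ 17   (manganese)
  12x1 + 4x2 + 3x3 ≥ 24   (silicon)
  2x2 + 1x3 ≥ 1   (nickel)
  x1, x2, x3 ≥ 0.
The minimum-cost mix takes nothing from steel scrap — only pig iron, scrap grade C. The manganese and silicon requirements are met with equality.
Optimal quantities: pig iron = 1.682 kg, scrap grade C = 0.9545 kg.
Hence cost = 0.68·1.682 + 0.37·0.9545 = €1.4969.

€1.50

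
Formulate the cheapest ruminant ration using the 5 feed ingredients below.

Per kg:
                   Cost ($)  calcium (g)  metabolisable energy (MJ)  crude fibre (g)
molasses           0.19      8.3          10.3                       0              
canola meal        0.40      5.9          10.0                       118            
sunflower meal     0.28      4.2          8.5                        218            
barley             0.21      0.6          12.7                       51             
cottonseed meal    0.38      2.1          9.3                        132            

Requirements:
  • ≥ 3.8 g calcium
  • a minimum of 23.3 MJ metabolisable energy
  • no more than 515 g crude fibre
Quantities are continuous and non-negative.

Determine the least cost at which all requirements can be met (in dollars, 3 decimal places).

$0.392

Let x1 = kg of molasses, x2 = kg of canola meal, x3 = kg of sunflower meal, x4 = kg of barley, x5 = kg of cottonseed meal.
min 0.19x1 + 0.4x2 + 0.28x3 + 0.21x4 + 0.38x5 with:
  8.3x1 + 5.9x2 + 4.2x3 + 0.6x4 + 2.1x5 ≥ 3.8   (calcium)
  10.3x1 + 10x2 + 8.5x3 + 12.7x4 + 9.3x5 ≥ 23.3   (metabolisable energy)
  118x2 + 218x3 + 51x4 + 132x5 ≤ 515   (crude fibre)
  x1, x2, x3, x4, x5 ≥ 0.
At the optimum only molasses, barley are positive (canola meal, sunflower meal, cottonseed meal = 0). The calcium and metabolisable energy requirements are met with equality.
Solving gives x1 = 0.3455, x4 = 1.554.
Hence cost = 0.19·0.3455 + 0.21·1.554 = $0.39199.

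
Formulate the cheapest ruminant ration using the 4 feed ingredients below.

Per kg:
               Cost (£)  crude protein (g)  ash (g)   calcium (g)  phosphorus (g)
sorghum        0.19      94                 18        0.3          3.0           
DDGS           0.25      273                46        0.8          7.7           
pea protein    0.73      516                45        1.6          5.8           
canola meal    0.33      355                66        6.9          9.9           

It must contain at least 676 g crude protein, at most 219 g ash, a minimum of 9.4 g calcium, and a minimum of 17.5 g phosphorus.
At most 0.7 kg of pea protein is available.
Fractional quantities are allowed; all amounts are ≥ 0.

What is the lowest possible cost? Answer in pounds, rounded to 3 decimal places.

Let x1 = kg of sorghum, x2 = kg of DDGS, x3 = kg of pea protein, x4 = kg of canola meal.
min 0.19x1 + 0.25x2 + 0.73x3 + 0.33x4 s.t.:
  94x1 + 273x2 + 516x3 + 355x4 ≥ 676   (crude protein)
  18x1 + 46x2 + 45x3 + 66x4 ≤ 219   (ash)
  0.3x1 + 0.8x2 + 1.6x3 + 6.9x4 ≥ 9.4   (calcium)
  3x1 + 7.7x2 + 5.8x3 + 9.9x4 ≥ 17.5   (phosphorus)
  x3 ≤ 0.7
  x1, x2, x3, x4 ≥ 0.
The cheapest feasible vertex uses only DDGS, canola meal; sorghum, pea protein are not used. There the crude protein and calcium constraints are tight.
So DDGS = 0.8298 kg, canola meal = 1.266 kg.
Total cost: 0.25·0.8298 + 0.33·1.266 = 0.62523.

£0.625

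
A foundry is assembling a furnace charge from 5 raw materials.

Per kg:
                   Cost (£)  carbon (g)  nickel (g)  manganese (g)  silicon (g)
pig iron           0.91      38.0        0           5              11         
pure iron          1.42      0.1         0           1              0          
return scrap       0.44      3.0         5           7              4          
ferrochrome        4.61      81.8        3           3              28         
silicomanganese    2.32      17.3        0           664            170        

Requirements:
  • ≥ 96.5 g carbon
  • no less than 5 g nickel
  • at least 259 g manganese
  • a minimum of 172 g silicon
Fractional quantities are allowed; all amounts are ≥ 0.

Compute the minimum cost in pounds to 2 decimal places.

Treat it as an LP. Let x1 = kg of pig iron, x2 = kg of pure iron, x3 = kg of return scrap, x4 = kg of ferrochrome, x5 = kg of silicomanganese.
Minimize 0.91x1 + 1.42x2 + 0.44x3 + 4.61x4 + 2.32x5 with:
  38x1 + 0.1x2 + 3x3 + 81.8x4 + 17.3x5 ≥ 96.5   (carbon)
  5x3 + 3x4 ≥ 5   (nickel)
  5x1 + 1x2 + 7x3 + 3x4 + 664x5 ≥ 259   (manganese)
  11x1 + 4x3 + 28x4 + 170x5 ≥ 172   (silicon)
  x1, x2, x3, x4, x5 ≥ 0.
At the optimum only pig iron, return scrap, silicomanganese are positive (pure iron, ferrochrome = 0). Binding constraints: carbon, nickel, silicon.
That vertex is x1 = 2.072, x3 = 1, x5 = 0.8542.
Hence cost = 0.91·2.072 + 0.44·1 + 2.32·0.8542 = £4.3073.

£4.31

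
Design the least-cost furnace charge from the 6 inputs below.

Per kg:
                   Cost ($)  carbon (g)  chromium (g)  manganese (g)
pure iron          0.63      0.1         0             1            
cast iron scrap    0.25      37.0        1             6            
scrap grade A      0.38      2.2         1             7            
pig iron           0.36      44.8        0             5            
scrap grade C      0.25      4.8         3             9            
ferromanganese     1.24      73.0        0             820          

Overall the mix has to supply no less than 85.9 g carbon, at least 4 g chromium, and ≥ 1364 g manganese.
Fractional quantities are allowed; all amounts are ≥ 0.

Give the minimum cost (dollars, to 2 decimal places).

$2.38

Let x1 = kg of pure iron, x2 = kg of cast iron scrap, x3 = kg of scrap grade A, x4 = kg of pig iron, x5 = kg of scrap grade C, x6 = kg of ferromanganese.
Minimize 0.63x1 + 0.25x2 + 0.38x3 + 0.36x4 + 0.25x5 + 1.24x6 s.t.:
  0.1x1 + 37x2 + 2.2x3 + 44.8x4 + 4.8x5 + 73x6 ≥ 85.9   (carbon)
  1x2 + 1x3 + 3x5 ≥ 4   (chromium)
  1x1 + 6x2 + 7x3 + 5x4 + 9x5 + 820x6 ≥ 1364   (manganese)
  x1, x2, x3, x4, x5, x6 ≥ 0.
The optimal basis is {scrap grade C, ferromanganese}; pure iron, cast iron scrap, scrap grade A, pig iron drop out. Binding constraints: chromium and manganese.
Solving gives x5 = 1.333, x6 = 1.649.
Cost = 0.25·1.333 + 1.24·1.649 = 2.3780.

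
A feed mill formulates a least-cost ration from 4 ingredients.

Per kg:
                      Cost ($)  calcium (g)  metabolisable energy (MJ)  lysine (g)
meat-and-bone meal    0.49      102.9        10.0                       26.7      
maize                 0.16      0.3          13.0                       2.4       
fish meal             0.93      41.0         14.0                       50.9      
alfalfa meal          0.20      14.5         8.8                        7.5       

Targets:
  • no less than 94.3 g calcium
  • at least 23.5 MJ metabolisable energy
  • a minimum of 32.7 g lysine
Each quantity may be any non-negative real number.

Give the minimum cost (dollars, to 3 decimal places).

Let x1 = kg of meat-and-bone meal, x2 = kg of maize, x3 = kg of fish meal, x4 = kg of alfalfa meal.
Minimize 0.49x1 + 0.16x2 + 0.93x3 + 0.2x4 subject to:
  102.9x1 + 0.3x2 + 41x3 + 14.5x4 ≥ 94.3   (calcium)
  10x1 + 13x2 + 14x3 + 8.8x4 ≥ 23.5   (metabolisable energy)
  26.7x1 + 2.4x2 + 50.9x3 + 7.5x4 ≥ 32.7   (lysine)
  x1, x2, x3, x4 ≥ 0.
The cheapest feasible vertex uses only meat-and-bone meal, maize; fish meal, alfalfa meal are not used. There the metabolisable energy and lysine constraints are tight.
Optimal quantities: meat-and-bone meal = 1.141 kg, maize = 0.9299 kg.
Total cost: 0.49·1.141 + 0.16·0.9299 = 0.70787.

$0.708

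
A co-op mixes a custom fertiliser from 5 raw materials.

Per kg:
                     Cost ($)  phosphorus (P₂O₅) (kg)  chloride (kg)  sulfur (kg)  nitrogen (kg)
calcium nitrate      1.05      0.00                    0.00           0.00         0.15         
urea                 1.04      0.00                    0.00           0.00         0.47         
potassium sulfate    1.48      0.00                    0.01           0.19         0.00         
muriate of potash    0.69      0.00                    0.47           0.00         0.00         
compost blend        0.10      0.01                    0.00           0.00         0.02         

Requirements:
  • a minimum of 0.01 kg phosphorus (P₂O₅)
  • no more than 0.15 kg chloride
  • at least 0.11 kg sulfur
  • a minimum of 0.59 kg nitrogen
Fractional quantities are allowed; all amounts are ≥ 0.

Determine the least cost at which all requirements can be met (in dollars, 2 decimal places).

$2.22

Let x1 = kg of calcium nitrate, x2 = kg of urea, x3 = kg of potassium sulfate, x4 = kg of muriate of potash, x5 = kg of compost blend.
Minimize 1.05x1 + 1.04x2 + 1.48x3 + 0.69x4 + 0.1x5 subject to:
  0.01x5 ≥ 0.01   (phosphorus (P₂O₅))
  0.01x3 + 0.47x4 ≤ 0.15   (chloride)
  0.19x3 ≥ 0.11   (sulfur)
  0.15x1 + 0.47x2 + 0.02x5 ≥ 0.59   (nitrogen)
  x1, x2, x3, x4, x5 ≥ 0.
At the optimum only urea, potassium sulfate, compost blend are positive (calcium nitrate, muriate of potash = 0). There the phosphorus (P₂O₅), sulfur, nitrogen constraints are tight.
That vertex is x2 = 1.213, x3 = 0.5789, x5 = 1.
Objective = 1.04·1.213 + 1.48·0.5789 + 0.1·1 = 2.2183.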